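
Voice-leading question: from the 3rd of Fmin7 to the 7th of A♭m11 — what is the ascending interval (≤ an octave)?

minor seventh

Fmin7 has A♭ as its 3rd, and A♭m11 has G♭ as its 7th.
A♭ up to G♭ is 10 semitones, a half step narrower than a major seventh, so the interval is minor.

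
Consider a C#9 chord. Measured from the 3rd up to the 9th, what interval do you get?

C#9: C#-E#-G#-B-D#.
That puts E# below D#.
7 letter names make it a seventh; at 10 semitones (a half step narrower than major) the quality is minor.

minor seventh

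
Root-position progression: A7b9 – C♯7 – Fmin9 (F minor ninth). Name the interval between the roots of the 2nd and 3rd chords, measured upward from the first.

diminished fourth

The roots are C♯ and F.
4 letter names make it a fourth; at 4 semitones (a half step narrower than perfect) the quality is diminished.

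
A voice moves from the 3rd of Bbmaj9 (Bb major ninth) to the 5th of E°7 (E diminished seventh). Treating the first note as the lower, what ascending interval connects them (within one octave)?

The 3rd of Bbmaj9 (Bb major ninth) is D; the 5th of E°7 (E diminished seventh) is Bb.
D up to Bb is 8 semitones, a half step narrower than a major sixth, so the interval is minor.

minor 6th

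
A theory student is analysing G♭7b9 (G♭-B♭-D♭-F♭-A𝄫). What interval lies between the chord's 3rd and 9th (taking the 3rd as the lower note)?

3rd = B♭; 9th = A𝄫.
7 letter names make it a seventh; at 9 semitones (a whole step narrower than major) the quality is diminished.

diminished 7th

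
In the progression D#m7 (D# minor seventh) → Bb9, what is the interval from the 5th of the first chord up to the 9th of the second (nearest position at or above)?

d3

The 5th of D#m7 (D# minor seventh) is A#; the 9th of Bb9 is C.
From A# to C: 2 semitones over a third = diminished.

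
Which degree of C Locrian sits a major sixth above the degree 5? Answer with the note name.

The scale is C D♭ E♭ F G♭ A♭ B♭.
The degree 5 is G♭; a major sixth above that is E♭ — scale degree 3.

Eb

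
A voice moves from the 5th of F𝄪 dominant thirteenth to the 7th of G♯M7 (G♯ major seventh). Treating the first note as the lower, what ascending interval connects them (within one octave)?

perfect 4th

The 5th of F𝄪 dominant thirteenth is C𝄪; the 7th of G♯M7 (G♯ major seventh) is F𝄪.
C𝄪 up to F𝄪 spans 4 letter names and 5 semitones — a perfect fourth.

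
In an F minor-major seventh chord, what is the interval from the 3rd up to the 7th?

FmM7 is spelled F–A♭–C–E.
3rd = A♭; 7th = E.
From A♭ to E: 8 semitones over a fifth = augmented.

augmented fifth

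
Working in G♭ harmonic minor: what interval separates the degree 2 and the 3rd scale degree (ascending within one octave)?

Spelling G♭ harmonic minor: G♭ A♭ B𝄫 C♭ D♭ E𝄫 F.
So we need the interval from A♭ up to B𝄫.
From A♭ to B𝄫: 1 semitone over a second = minor.

m2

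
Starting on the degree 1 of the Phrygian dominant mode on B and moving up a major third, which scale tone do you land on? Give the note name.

The scale is B C D# E F# G A.
The degree 1 is B; a major third above that is D# — scale degree 3.

D#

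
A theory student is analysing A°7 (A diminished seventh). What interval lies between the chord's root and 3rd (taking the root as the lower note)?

Spelling the chord: A C Eb Gb.
So we need the interval from A up to C.
A up to C is 3 semitones, a half step narrower than a major third, so the interval is minor.

minor third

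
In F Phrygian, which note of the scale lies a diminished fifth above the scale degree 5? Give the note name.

Gb

The scale is F Gb Ab Bb C Db Eb.
The scale degree 5 is C; a diminished fifth above that is Gb — scale degree 2.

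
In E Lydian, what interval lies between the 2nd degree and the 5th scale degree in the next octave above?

P11

Spelling E Lydian: E F♯ G♯ A♯ B C♯ D♯.
The 2nd degree is F♯ and the 5th scale degree (up an octave) is B.
Counting 11 letters and 17 half steps from F♯ gives a perfect eleventh.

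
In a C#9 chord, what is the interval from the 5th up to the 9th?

C#9: C# E# G# B D#.
5th = G#; 9th = D#.
From G# to D# is 7 semitones, exactly the perfect fifth.

perfect fifth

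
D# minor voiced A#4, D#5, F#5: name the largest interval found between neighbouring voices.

Adjacent intervals: A#4→D#5 = perfect fourth; D#5→F#5 = minor third.
The largest is A#4 to D#5, a perfect fourth (5 semitones).

perfect 4th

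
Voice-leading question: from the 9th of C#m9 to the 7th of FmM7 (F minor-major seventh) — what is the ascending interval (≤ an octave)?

C#m9 has D# as its 9th, and FmM7 (F minor-major seventh) has E as its 7th.
From D# to E: 1 semitone over a second = minor.

m2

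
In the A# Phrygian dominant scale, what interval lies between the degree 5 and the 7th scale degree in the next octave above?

minor tenth

The scale runs A# B C## D# E# F# G#.
Degree 5 = E#; degree 7 (up an octave) = G#.
From E# to G#: 15 semitones over a tenth = minor.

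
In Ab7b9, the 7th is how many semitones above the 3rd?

Ab7b9 (Ab dominant seventh flat nine): Ab-C-Eb-Gb-Bbb.
C to Gb is a diminished fifth: 6 semitones.

6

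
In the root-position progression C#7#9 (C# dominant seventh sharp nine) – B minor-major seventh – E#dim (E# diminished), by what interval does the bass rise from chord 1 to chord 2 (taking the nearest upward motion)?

The roots are C# and B.
From C# to B: 10 semitones over a seventh = minor.

minor 7th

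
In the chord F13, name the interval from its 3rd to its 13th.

F13 (F dominant thirteenth) is spelled F, A, C, Eb, G, D.
That puts A below D.
A up to D spans 11 letter names and 17 semitones — a perfect eleventh.

perfect 11th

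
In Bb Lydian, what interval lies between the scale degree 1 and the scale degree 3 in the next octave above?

major tenth

Bb lydian: Bb C D E F G A.
The scale degree 1 is Bb and the 3rd scale degree (up an octave) is D.
From Bb to D is 16 semitones, exactly the major tenth.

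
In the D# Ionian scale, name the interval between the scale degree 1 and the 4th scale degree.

P4

Spelling the D# Ionian scale: D# E# F## G# A# B# C##.
Scale degree 1 = D#; scale degree 4 = G#.
Counting 4 letters and 5 half steps from D# gives a perfect fourth.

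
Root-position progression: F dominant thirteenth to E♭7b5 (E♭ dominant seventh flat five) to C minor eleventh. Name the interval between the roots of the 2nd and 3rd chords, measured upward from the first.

major sixth

The roots are E♭ and C.
Counting 6 letters and 9 half steps from E♭ gives a major sixth.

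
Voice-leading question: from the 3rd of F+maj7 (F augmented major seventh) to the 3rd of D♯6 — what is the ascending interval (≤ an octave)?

A6

F+maj7 (F augmented major seventh) has A as its 3rd, and D♯6 has F𝄪 as its 3rd.
6 letter names make it a sixth; at 10 semitones (a half step wider than major) the quality is augmented.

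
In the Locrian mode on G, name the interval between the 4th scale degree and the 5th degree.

minor 2nd

The scale runs G Ab Bb C Db Eb F.
4th scale degree = C; degree 5 = Db.
2 letter names make it a second; at 1 semitone (a half step narrower than major) the quality is minor.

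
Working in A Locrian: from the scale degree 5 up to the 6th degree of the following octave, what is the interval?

major ninth

A locrian: A Bb C D Eb F G.
The scale degree 5 is Eb and the 6th degree (up an octave) is F.
From Eb to F is 14 semitones, exactly the major ninth.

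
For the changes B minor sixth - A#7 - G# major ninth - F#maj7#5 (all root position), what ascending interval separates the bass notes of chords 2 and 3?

minor seventh

The roots are A# and G#.
A# up to G# is 10 semitones, a half step narrower than a major seventh, so the interval is minor.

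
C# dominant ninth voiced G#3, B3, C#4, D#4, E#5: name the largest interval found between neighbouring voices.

Adjacent intervals: G#3→B3 = minor third; B3→C#4 = major second; C#4→D#4 = major second; D#4→E#5 = major ninth.
The largest is D#4 to E#5, a major ninth (14 semitones).

major ninth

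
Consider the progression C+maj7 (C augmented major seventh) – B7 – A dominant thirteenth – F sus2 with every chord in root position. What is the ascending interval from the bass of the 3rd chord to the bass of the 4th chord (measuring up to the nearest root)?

minor sixth

The roots are A and F.
6 letter names make it a sixth; at 8 semitones (a half step narrower than major) the quality is minor.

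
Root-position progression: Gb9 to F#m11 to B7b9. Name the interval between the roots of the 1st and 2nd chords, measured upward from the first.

The roots are Gb and F#.
Gb up to F# is 12 semitones, a half step wider than a major seventh, so the interval is augmented.

augmented seventh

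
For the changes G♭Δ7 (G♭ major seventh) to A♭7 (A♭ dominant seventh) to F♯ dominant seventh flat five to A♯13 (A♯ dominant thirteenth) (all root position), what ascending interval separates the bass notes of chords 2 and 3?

The roots are A♭ and F♯.
From A♭ to F♯: 10 semitones over a sixth = augmented.

augmented sixth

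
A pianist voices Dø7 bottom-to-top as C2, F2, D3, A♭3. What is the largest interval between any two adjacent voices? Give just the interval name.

major sixth

Adjacent intervals: C2→F2 = perfect fourth; F2→D3 = major sixth; D3→A♭3 = diminished fifth.
The largest is F2 to D3, a major sixth (9 semitones).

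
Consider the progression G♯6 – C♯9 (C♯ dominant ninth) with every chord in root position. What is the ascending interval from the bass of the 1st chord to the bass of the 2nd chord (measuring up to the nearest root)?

perfect fourth

The roots are G♯ and C♯.
G♯ up to C♯ spans 4 letter names and 5 semitones — a perfect fourth.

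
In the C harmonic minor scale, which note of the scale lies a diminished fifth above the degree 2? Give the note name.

Ab

The scale is C D E♭ F G A♭ B.
The degree 2 is D; a diminished fifth above that is A♭ — scale degree 6.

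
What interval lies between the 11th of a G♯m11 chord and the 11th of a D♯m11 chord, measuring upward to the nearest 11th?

perfect fifth

The 11th of G♯m11 is C♯; the 11th of D♯m11 is G♯.
C♯ up to G♯ spans 5 letter names and 7 semitones — a perfect fifth.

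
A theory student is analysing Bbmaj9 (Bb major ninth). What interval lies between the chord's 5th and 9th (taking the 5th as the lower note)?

perfect fifth

Bbmaj9 (Bb major ninth): Bb-D-F-A-C.
5th = F; 9th = C.
Counting 5 letters and 7 half steps from F gives a perfect fifth.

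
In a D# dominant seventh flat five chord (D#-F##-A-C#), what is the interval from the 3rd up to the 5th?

diminished third

3rd = F##; 5th = A.
F## up to A is 2 semitones, a whole step narrower than a major third, so the interval is diminished.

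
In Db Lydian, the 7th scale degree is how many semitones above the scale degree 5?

4

The scale is Db Eb F G Ab Bb C.
Ab up to C is a major third — 4 semitones.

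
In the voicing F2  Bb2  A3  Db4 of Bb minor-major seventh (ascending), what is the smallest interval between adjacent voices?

Adjacent intervals: F2→Bb2 = perfect fourth; Bb2→A3 = major seventh; A3→Db4 = diminished fourth.
The smallest is A3 to Db4, a diminished fourth (4 semitones).

diminished fourth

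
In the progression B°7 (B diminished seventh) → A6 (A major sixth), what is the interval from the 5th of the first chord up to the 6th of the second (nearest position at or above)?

B°7 (B diminished seventh) has F as its 5th, and A6 (A major sixth) has F♯ as its 6th.
From F to F♯: 1 semitone over a unison = augmented.

augmented unison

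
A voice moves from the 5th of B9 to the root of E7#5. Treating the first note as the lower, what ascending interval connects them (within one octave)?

B9 has F# as its 5th, and E7#5 has E as its root.
From F# to E: 10 semitones over a seventh = minor.

minor 7th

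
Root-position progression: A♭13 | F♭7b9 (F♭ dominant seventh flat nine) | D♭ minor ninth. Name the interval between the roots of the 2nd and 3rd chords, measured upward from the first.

The roots are F♭ and D♭.
Counting 6 letters and 9 half steps from F♭ gives a major sixth.

M6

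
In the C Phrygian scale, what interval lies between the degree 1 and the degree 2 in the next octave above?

minor 9th

C phrygian: C D♭ E♭ F G A♭ B♭.
Degree 1 = C; 2nd scale degree (up an octave) = D♭.
9 letter names make it a ninth; at 13 semitones (a half step narrower than major) the quality is minor.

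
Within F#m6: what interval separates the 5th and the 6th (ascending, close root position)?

major second

The chord tones of F#min6 are F#–A–C#–D#.
That puts C# below D#.
From C# to D# is 2 semitones, exactly the major second.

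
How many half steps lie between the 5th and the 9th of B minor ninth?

7

Spelling the chord: B–D–F#–A–C#.
F# to C# is a perfect fifth: 7 semitones.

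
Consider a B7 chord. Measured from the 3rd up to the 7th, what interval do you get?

B7 is spelled B-D♯-F♯-A.
The 3rd is D♯ and the 7th is A.
5 letter names make it a fifth; at 6 semitones (a half step narrower than perfect) the quality is diminished.
That tritone between 3rd and 7th is what gives the dominant seventh its pull toward resolution.

diminished fifth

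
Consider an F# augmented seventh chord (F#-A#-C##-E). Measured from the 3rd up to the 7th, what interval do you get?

diminished 5th

That puts A# below E.
From A# to E: 6 semitones over a fifth = diminished.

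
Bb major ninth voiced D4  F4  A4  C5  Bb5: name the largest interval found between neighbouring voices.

minor seventh

Adjacent intervals: D4→F4 = minor third; F4→A4 = major third; A4→C5 = minor third; C5→Bb5 = minor seventh.
The largest is C5 to Bb5, a minor seventh (10 semitones).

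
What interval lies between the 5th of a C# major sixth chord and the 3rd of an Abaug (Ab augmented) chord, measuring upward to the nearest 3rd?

diminished fourth

The 5th of C# major sixth is G#; the 3rd of Abaug (Ab augmented) is C.
4 letter names make it a fourth; at 4 semitones (a half step narrower than perfect) the quality is diminished.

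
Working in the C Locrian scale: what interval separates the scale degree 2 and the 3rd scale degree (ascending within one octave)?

C locrian: C D♭ E♭ F G♭ A♭ B♭.
That puts D♭ below E♭.
From D♭ to E♭ is 2 semitones, exactly the major second.

major second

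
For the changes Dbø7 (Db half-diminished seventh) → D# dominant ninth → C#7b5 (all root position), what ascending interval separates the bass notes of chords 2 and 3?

The roots are D# and C#.
D# up to C# is 10 semitones, a half step narrower than a major seventh, so the interval is minor.

m7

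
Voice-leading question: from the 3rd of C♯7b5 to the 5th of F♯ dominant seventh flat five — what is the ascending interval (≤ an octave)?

The 3rd of C♯7b5 is E♯; the 5th of F♯ dominant seventh flat five is C.
E♯ up to C is 7 semitones, a whole step narrower than a major sixth, so the interval is diminished.

diminished 6th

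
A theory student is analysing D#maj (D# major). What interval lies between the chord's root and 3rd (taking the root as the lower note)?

M3

D# (D# major): D# F## A#.
The root is D# and the 3rd is F##.
From D# to F## is 4 semitones, exactly the major third.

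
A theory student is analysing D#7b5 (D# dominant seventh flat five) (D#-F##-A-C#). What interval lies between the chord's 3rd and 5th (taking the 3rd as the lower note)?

diminished third

So we need the interval from F## up to A.
3 letter names make it a third; at 2 semitones (a whole step narrower than major) the quality is diminished.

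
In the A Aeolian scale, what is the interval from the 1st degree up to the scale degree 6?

A natural minor: A B C D E F G.
1st degree = A; 6th degree = F.
A up to F is 8 semitones, a half step narrower than a major sixth, so the interval is minor.

minor sixth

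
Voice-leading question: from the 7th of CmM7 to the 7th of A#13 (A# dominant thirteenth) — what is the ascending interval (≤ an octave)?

major sixth

The 7th of CmM7 is B; the 7th of A#13 (A# dominant thirteenth) is G#.
B up to G# spans 6 letter names and 9 semitones — a major sixth.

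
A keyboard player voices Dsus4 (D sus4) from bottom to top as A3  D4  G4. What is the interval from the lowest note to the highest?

The outer voices are A3 and G4.
From A to G: 10 semitones over a seventh = minor.

minor seventh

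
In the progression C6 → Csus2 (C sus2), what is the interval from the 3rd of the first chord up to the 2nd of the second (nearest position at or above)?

C6 has E as its 3rd, and Csus2 (C sus2) has D as its 2nd.
7 letter names make it a seventh; at 10 semitones (a half step narrower than major) the quality is minor.

minor 7th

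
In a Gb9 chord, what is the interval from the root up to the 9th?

major 9th

Gb9 (Gb dominant ninth): Gb–Bb–Db–Fb–Ab.
So we need the interval from Gb up to Ab.
Counting 9 letters and 14 half steps from Gb gives a major ninth.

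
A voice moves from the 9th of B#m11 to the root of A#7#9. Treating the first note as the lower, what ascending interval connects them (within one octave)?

minor sixth

B#m11 has C## as its 9th, and A#7#9 has A# as its root.
C## up to A# is 8 semitones, a half step narrower than a major sixth, so the interval is minor.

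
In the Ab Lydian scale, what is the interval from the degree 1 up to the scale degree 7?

Ab lydian: Ab Bb C D Eb F G.
Degree 1 = Ab; scale degree 7 = G.
Counting 7 letters and 11 half steps from Ab gives a major seventh.

major seventh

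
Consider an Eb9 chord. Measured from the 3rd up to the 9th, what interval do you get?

minor seventh

Spelling the chord: Eb–G–Bb–Db–F.
3rd = G; 9th = F.
7 letter names make it a seventh; at 10 semitones (a half step narrower than major) the quality is minor.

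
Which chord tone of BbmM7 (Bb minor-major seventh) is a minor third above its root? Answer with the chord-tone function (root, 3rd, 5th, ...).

3rd

BbmM7 (Bb minor-major seventh): Bb, Db, F, A.
The root is Bb. A minor third above Bb is Db.
Db is the chord's 3rd.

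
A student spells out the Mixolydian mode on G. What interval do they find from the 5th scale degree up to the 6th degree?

The scale runs G A B C D E F.
So we need the interval from D up to E.
Counting 2 letters and 2 half steps from D gives a major second.

M2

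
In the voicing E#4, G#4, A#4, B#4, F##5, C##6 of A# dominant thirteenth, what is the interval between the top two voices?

perfect 5th

Those voices are F##5 and C##6.
F## up to C## spans 5 letter names and 7 semitones — a perfect fifth.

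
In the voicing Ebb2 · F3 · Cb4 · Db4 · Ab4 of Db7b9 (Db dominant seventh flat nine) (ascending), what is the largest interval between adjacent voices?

Adjacent intervals: Ebb2→F3 = augmented ninth; F3→Cb4 = diminished fifth; Cb4→Db4 = major second; Db4→Ab4 = perfect fifth.
The largest is Ebb2 to F3, an augmented ninth (15 semitones).

augmented ninth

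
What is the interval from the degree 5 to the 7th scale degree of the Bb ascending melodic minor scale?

Spelling the Bb ascending melodic minor scale: Bb C Db Eb F G A.
That puts F below A.
Counting 3 letters and 4 half steps from F gives a major third.

M3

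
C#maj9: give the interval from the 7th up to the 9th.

m3

Spelling the chord: C# E# G# B# D#.
So we need the interval from B# up to D#.
B# up to D# is 3 semitones, a half step narrower than a major third, so the interval is minor.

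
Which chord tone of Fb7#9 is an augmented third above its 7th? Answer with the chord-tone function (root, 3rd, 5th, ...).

9th

The chord tones of Fb7#9 (Fb dominant seventh sharp nine) are Fb-Ab-Cb-Ebb-G.
The 7th is Ebb. An augmented third above Ebb is G.
G is the chord's 9th.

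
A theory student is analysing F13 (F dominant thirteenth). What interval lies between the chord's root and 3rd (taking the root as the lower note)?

major third

F dominant thirteenth: F A C Eb G D.
That puts F below A.
F up to A spans 3 letter names and 4 semitones — a major third.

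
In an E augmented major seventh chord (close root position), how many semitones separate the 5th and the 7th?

3

E augmented major seventh is spelled E G# B# D#.
B# to D# is a minor third: 3 semitones.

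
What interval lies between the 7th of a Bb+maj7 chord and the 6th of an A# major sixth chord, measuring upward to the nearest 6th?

augmented sixth

The 7th of Bb+maj7 is A; the 6th of A# major sixth is F##.
A up to F## is 10 semitones, a half step wider than a major sixth, so the interval is augmented.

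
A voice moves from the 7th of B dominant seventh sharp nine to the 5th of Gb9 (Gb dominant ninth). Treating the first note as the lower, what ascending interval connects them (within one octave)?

B dominant seventh sharp nine has A as its 7th, and Gb9 (Gb dominant ninth) has Db as its 5th.
From A to Db: 4 semitones over a fourth = diminished.

d4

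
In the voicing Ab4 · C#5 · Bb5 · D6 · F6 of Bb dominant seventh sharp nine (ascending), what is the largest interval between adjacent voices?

Adjacent intervals: Ab4→C#5 = augmented third; C#5→Bb5 = diminished seventh; Bb5→D6 = major third; D6→F6 = minor third.
The largest is C#5 to Bb5, a diminished seventh (9 semitones).

diminished seventh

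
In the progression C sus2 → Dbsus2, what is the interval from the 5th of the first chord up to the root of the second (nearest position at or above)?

The 5th of C sus2 is G; the root of Dbsus2 is Db.
G up to Db is 6 semitones, a half step narrower than a perfect fifth, so the interval is diminished.

diminished 5th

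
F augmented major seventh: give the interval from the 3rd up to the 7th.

P5

Spelling the chord: F A C# E.
The 3rd is A and the 7th is E.
Counting 5 letters and 7 half steps from A gives a perfect fifth.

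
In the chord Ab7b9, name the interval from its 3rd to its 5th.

m3

Ab7b9: Ab–C–Eb–Gb–Bbb.
The 3rd is C and the 5th is Eb.
From C to Eb: 3 semitones over a third = minor.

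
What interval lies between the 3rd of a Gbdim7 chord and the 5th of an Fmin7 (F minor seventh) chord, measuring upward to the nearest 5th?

augmented second

Gbdim7 has Bbb as its 3rd, and Fmin7 (F minor seventh) has C as its 5th.
Bbb up to C is 3 semitones, a half step wider than a major second, so the interval is augmented.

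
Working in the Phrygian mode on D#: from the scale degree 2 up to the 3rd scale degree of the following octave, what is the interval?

M9

Spelling the Phrygian mode on D#: D# E F# G# A# B C#.
That puts E below F#.
E up to F# spans 9 letter names and 14 semitones — a major ninth.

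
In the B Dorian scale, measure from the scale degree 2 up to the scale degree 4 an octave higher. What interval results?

minor 10th

B dorian: B C♯ D E F♯ G♯ A.
Scale degree 2 = C♯; 4th degree (up an octave) = E.
10 letter names make it a tenth; at 15 semitones (a half step narrower than major) the quality is minor.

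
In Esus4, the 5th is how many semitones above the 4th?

Spelling the chord: E-A-B.
A to B is a major second: 2 semitones.

2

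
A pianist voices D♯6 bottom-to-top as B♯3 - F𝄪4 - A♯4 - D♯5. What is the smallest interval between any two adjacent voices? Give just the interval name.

minor third

Adjacent intervals: B♯3→F𝄪4 = perfect fifth; F𝄪4→A♯4 = minor third; A♯4→D♯5 = perfect fourth.
The smallest is F𝄪4 to A♯4, a minor third (3 semitones).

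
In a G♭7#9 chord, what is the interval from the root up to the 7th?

minor seventh

G♭ dominant seventh sharp nine: G♭–B♭–D♭–F♭–A.
So we need the interval from G♭ up to F♭.
7 letter names make it a seventh; at 10 semitones (a half step narrower than major) the quality is minor.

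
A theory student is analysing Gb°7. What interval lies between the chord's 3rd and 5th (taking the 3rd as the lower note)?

The chord tones of Gbdim7 (Gb diminished seventh) are Gb Bbb Dbb Fbb.
That puts Bbb below Dbb.
Bbb up to Dbb is 3 semitones, a half step narrower than a major third, so the interval is minor.

m3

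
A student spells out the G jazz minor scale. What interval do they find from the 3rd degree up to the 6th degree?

augmented 4th

The scale runs G A Bb C D E F#.
So we need the interval from Bb up to E.
Bb up to E is 6 semitones, a half step wider than a perfect fourth, so the interval is augmented.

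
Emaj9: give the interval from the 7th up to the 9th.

m3

The chord tones of Emaj9 are E–G♯–B–D♯–F♯.
The 7th is D♯ and the 9th is F♯.
3 letter names make it a third; at 3 semitones (a half step narrower than major) the quality is minor.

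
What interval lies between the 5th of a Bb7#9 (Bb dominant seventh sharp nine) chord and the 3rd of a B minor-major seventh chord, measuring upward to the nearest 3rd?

M6

Bb7#9 (Bb dominant seventh sharp nine) has F as its 5th, and B minor-major seventh has D as its 3rd.
From F to D is 9 semitones, exactly the major sixth.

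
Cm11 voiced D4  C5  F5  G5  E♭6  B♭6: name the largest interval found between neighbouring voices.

Adjacent intervals: D4→C5 = minor seventh; C5→F5 = perfect fourth; F5→G5 = major second; G5→E♭6 = minor sixth; E♭6→B♭6 = perfect fifth.
The largest is D4 to C5, a minor seventh (10 semitones).

minor 7th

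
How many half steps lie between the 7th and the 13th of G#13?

11

Spelling the chord: G#-B#-D#-F#-A#-E#.
F# to E# is a major seventh: 11 semitones.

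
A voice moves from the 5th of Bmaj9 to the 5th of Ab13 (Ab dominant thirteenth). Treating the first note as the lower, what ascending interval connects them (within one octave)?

d7

Bmaj9 has F# as its 5th, and Ab13 (Ab dominant thirteenth) has Eb as its 5th.
F# up to Eb is 9 semitones, a whole step narrower than a major seventh, so the interval is diminished.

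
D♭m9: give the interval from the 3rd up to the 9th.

D♭m9: D♭-F♭-A♭-C♭-E♭.
3rd = F♭; 9th = E♭.
Counting 7 letters and 11 half steps from F♭ gives a major seventh.

major 7th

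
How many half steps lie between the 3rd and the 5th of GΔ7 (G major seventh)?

3

Gmaj7: G-B-D-F#.
B to D is a minor third: 3 semitones.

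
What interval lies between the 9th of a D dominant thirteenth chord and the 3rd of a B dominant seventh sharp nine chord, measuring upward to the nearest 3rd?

The 9th of D dominant thirteenth is E; the 3rd of B dominant seventh sharp nine is D#.
From E to D# is 11 semitones, exactly the major seventh.

M7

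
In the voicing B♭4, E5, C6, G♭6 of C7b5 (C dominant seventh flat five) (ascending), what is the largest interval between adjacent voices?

Adjacent intervals: B♭4→E5 = augmented fourth; E5→C6 = minor sixth; C6→G♭6 = diminished fifth.
The largest is E5 to C6, a minor sixth (8 semitones).

minor 6th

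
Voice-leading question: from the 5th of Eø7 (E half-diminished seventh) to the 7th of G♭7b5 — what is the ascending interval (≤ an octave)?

diminished 5th

Eø7 (E half-diminished seventh) has B♭ as its 5th, and G♭7b5 has F♭ as its 7th.
B♭ up to F♭ is 6 semitones, a half step narrower than a perfect fifth, so the interval is diminished.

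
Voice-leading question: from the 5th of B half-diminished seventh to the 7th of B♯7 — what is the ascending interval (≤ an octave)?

augmented third

B half-diminished seventh has F as its 5th, and B♯7 has A♯ as its 7th.
3 letter names make it a third; at 5 semitones (a half step wider than major) the quality is augmented.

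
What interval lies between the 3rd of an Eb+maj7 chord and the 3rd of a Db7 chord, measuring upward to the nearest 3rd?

Eb+maj7 has G as its 3rd, and Db7 has F as its 3rd.
7 letter names make it a seventh; at 10 semitones (a half step narrower than major) the quality is minor.

minor seventh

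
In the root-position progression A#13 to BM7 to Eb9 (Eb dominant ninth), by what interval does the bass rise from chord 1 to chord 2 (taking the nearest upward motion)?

The roots are A# and B.
From A# to B: 1 semitone over a second = minor.

minor second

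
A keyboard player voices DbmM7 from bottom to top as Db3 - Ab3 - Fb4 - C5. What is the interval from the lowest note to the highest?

The outer voices are Db3 and C5.
Counting 14 letters and 23 half steps from Db gives a major fourteenth.

major 14th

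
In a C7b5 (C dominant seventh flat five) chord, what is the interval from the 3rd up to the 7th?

diminished 5th

C7b5 (C dominant seventh flat five): C–E–Gb–Bb.
So we need the interval from E up to Bb.
5 letter names make it a fifth; at 6 semitones (a half step narrower than perfect) the quality is diminished.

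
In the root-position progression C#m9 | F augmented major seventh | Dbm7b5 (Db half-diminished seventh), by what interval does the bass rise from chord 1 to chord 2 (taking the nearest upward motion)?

The roots are C# and F.
C# up to F is 4 semitones, a half step narrower than a perfect fourth, so the interval is diminished.

diminished fourth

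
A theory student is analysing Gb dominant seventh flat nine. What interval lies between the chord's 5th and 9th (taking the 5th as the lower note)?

diminished 5th

Gb7b9: Gb–Bb–Db–Fb–Abb.
5th = Db; 9th = Abb.
From Db to Abb: 6 semitones over a fifth = diminished.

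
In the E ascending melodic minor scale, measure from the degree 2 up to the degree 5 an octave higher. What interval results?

perfect eleventh

Spelling the E ascending melodic minor scale: E F♯ G A B C♯ D♯.
That puts F♯ below B.
F♯ up to B spans 11 letter names and 17 semitones — a perfect eleventh.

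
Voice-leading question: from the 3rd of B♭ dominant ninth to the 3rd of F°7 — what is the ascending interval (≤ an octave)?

B♭ dominant ninth has D as its 3rd, and F°7 has A♭ as its 3rd.
D up to A♭ is 6 semitones, a half step narrower than a perfect fifth, so the interval is diminished.

diminished 5th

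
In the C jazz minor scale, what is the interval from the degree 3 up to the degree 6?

augmented 4th

Spelling the C jazz minor scale: C D Eb F G A B.
So we need the interval from Eb up to A.
4 letter names make it a fourth; at 6 semitones (a half step wider than perfect) the quality is augmented.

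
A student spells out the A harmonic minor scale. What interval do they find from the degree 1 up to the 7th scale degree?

major seventh

Spelling the A harmonic minor scale: A B C D E F G♯.
Degree 1 = A; 7th scale degree = G♯.
From A to G♯ is 11 semitones, exactly the major seventh.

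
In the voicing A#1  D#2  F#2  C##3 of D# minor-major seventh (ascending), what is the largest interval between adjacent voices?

augmented fifth

Adjacent intervals: A#1→D#2 = perfect fourth; D#2→F#2 = minor third; F#2→C##3 = augmented fifth.
The largest is F#2 to C##3, an augmented fifth (8 semitones).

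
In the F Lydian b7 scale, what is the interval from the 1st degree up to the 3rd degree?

major 3rd

F lydian dominant: F G A B C D E♭.
That puts F below A.
F up to A spans 3 letter names and 4 semitones — a major third.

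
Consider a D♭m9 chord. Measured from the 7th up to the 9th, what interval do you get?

M3

Spelling the chord: D♭-F♭-A♭-C♭-E♭.
The 7th is C♭ and the 9th is E♭.
Counting 3 letters and 4 half steps from C♭ gives a major third.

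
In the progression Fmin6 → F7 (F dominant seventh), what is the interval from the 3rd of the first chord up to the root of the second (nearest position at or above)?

major sixth

Fmin6 has Ab as its 3rd, and F7 (F dominant seventh) has F as its root.
From Ab to F is 9 semitones, exactly the major sixth.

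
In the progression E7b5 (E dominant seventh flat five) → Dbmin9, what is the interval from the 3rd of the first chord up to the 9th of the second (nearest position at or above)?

diminished 6th

The 3rd of E7b5 (E dominant seventh flat five) is G#; the 9th of Dbmin9 is Eb.
6 letter names make it a sixth; at 7 semitones (a whole step narrower than major) the quality is diminished.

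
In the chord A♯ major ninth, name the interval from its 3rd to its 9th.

minor seventh

A♯ major ninth is spelled A♯ C𝄪 E♯ G𝄪 B♯.
The 3rd is C𝄪 and the 9th is B♯.
C𝄪 up to B♯ is 10 semitones, a half step narrower than a major seventh, so the interval is minor.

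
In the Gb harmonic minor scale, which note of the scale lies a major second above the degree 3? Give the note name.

The scale is Gb Ab Bbb Cb Db Ebb F.
The degree 3 is Bbb; a major second above that is Cb — scale degree 4.

Cb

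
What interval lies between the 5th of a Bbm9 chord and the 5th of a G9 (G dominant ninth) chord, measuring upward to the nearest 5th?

M6

Bbm9 has F as its 5th, and G9 (G dominant ninth) has D as its 5th.
F up to D spans 6 letter names and 9 semitones — a major sixth.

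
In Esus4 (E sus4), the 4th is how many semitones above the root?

5

Esus4 is spelled E, A, B.
E to A is a perfect fourth: 5 semitones.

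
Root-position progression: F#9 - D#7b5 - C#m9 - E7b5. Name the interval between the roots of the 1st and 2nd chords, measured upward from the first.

The roots are F# and D#.
F# up to D# spans 6 letter names and 9 semitones — a major sixth.

major 6th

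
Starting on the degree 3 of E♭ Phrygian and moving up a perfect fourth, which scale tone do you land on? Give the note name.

Cb

The scale is E♭ F♭ G♭ A♭ B♭ C♭ D♭.
The degree 3 is G♭; a perfect fourth above that is C♭ — scale degree 6.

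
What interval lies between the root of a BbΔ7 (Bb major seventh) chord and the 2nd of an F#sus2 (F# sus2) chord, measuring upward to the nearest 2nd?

The root of BbΔ7 (Bb major seventh) is Bb; the 2nd of F#sus2 (F# sus2) is G#.
6 letter names make it a sixth; at 10 semitones (a half step wider than major) the quality is augmented.

A6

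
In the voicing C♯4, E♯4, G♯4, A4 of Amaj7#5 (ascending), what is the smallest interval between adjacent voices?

Adjacent intervals: C♯4→E♯4 = major third; E♯4→G♯4 = minor third; G♯4→A4 = minor second.
The smallest is G♯4 to A4, a minor second (1 semitone).

minor second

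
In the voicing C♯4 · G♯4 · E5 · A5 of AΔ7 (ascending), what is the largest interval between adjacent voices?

m6

Adjacent intervals: C♯4→G♯4 = perfect fifth; G♯4→E5 = minor sixth; E5→A5 = perfect fourth.
The largest is G♯4 to E5, a minor sixth (8 semitones).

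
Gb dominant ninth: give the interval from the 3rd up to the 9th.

Spelling the chord: Gb, Bb, Db, Fb, Ab.
That puts Bb below Ab.
7 letter names make it a seventh; at 10 semitones (a half step narrower than major) the quality is minor.

minor 7th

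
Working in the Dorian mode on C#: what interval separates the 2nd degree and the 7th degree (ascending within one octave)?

minor sixth

The scale runs C# D# E F# G# A# B.
So we need the interval from D# up to B.
From D# to B: 8 semitones over a sixth = minor.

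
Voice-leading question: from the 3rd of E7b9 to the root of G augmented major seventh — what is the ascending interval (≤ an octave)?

diminished octave

E7b9 has G♯ as its 3rd, and G augmented major seventh has G as its root.
G♯ up to G is 11 semitones, a half step narrower than a perfect octave, so the interval is diminished.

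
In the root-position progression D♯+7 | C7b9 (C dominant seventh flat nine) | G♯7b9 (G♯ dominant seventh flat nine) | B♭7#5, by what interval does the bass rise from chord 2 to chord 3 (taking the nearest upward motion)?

augmented 5th

The roots are C and G♯.
5 letter names make it a fifth; at 8 semitones (a half step wider than perfect) the quality is augmented.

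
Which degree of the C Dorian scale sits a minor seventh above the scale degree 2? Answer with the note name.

C

The scale is C D Eb F G A Bb.
The scale degree 2 is D; a minor seventh above that is C — scale degree 1.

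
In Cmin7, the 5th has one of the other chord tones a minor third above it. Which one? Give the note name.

Bb

Cm7: C–Eb–G–Bb.
The 5th is G. A minor third above G is Bb.
Bb is the chord's 7th.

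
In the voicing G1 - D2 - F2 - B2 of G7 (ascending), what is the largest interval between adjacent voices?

Adjacent intervals: G1→D2 = perfect fifth; D2→F2 = minor third; F2→B2 = augmented fourth.
The largest is G1 to D2, a perfect fifth (7 semitones).

perfect 5th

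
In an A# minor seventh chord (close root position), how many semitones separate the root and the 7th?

10

A# minor seventh is spelled A#-C#-E#-G#.
A# to G# is a minor seventh: 10 semitones.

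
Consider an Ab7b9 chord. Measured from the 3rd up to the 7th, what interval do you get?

diminished 5th

Ab7b9: Ab-C-Eb-Gb-Bbb.
So we need the interval from C up to Gb.
5 letter names make it a fifth; at 6 semitones (a half step narrower than perfect) the quality is diminished.
That tritone between 3rd and 7th is what gives the dominant seventh its pull toward resolution.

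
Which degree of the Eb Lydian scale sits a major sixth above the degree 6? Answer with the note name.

A

The scale is Eb F G A Bb C D.
The degree 6 is C; a major sixth above that is A — scale degree 4.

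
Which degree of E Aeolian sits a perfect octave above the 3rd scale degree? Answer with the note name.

G

The scale is E F# G A B C D.
The 3rd scale degree is G; a perfect octave above that is G — scale degree 3.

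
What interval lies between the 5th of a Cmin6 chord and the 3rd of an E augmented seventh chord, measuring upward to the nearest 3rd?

A1

The 5th of Cmin6 is G; the 3rd of E augmented seventh is G#.
From G to G#: 1 semitone over a unison = augmented.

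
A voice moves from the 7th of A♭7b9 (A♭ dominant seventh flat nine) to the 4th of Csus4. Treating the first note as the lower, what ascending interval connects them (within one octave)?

A♭7b9 (A♭ dominant seventh flat nine) has G♭ as its 7th, and Csus4 has F as its 4th.
Counting 7 letters and 11 half steps from G♭ gives a major seventh.

major 7th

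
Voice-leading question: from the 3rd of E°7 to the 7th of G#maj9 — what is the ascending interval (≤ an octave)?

A7

The 3rd of E°7 is G; the 7th of G#maj9 is F##.
7 letter names make it a seventh; at 12 semitones (a half step wider than major) the quality is augmented.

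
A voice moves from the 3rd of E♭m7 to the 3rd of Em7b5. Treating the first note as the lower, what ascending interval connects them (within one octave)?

E♭m7 has G♭ as its 3rd, and Em7b5 has G as its 3rd.
1 letter names make it a unison; at 1 semitone (a half step wider than perfect) the quality is augmented.

A1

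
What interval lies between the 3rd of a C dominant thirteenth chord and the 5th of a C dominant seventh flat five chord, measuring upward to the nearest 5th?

C dominant thirteenth has E as its 3rd, and C dominant seventh flat five has Gb as its 5th.
From E to Gb: 2 semitones over a third = diminished.

diminished third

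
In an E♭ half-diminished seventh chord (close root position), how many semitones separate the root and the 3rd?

3

The chord tones of E♭ half-diminished seventh are E♭ G♭ B𝄫 D♭.
E♭ to G♭ is a minor third: 3 semitones.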